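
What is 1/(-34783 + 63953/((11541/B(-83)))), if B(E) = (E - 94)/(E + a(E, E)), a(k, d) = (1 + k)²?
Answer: -25547927/888637318068 ≈ -2.8750e-5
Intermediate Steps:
B(E) = (-94 + E)/(E + (1 + E)²) (B(E) = (E - 94)/(E + (1 + E)²) = (-94 + E)/(E + (1 + E)²))
1/(-34783 + 63953/((11541/B(-83)))) = 1/(-34783 + 63953/((11541/(((-94 - 83)/(-83 + (1 - 83)²)))))) = 1/(-34783 + 63953/((11541/((-177/(-83 + (-82)²)))))) = 1/(-34783 + 63953/((11541/((-177/(-83 + 6724)))))) = 1/(-34783 + 63953/((11541/((-177/6641))))) = 1/(-34783 + 63953/((11541/(((1/6641)*(-177)))))) = 1/(-34783 + 63953/((11541/(-177/6641)))) = 1/(-34783 + 63953/((11541*(-6641/177)))) = 1/(-34783 + 63953/(-25547927/59)) = 1/(-34783 + 63953*(-59/25547927)) = 1/(-34783 - 3773227/25547927) = 1/(-888637318068/25547927) = -25547927/888637318068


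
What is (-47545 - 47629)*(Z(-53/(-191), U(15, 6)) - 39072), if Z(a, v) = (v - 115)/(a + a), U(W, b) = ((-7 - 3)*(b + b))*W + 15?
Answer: 214357164284/53 ≈ 4.0445e+9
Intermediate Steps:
U(W, b) = 15 - 20*W*b (U(W, b) = (-20*b)*W + 15 = -20*W*b + 15 = 15 - 20*W*b)
Z(a, v) = (-115 + v)/(2*a) (Z(a, v) = (-115 + v)/((2*a)) = (-115 + v)*(1/(2*a)) = (-115 + v)/(2*a))
(-47545 - 47629)*(Z(-53/(-191), U(15, 6)) - 39072) = (-47545 - 47629)*((-115 + (15 - 20*15*6))/(2*((-53/(-191)))) - 39072) = -95174*((-115 + (15 - 1800))/(2*((-53*(-1/191)))) - 39072) = -95174*((-115 - 1785)/(2*(53/191)) - 39072) = -95174*((½)*(191/53)*(-1900) - 39072) = -95174*(-181450/53 - 39072) = -95174*(-2252266/53) = 214357164284/53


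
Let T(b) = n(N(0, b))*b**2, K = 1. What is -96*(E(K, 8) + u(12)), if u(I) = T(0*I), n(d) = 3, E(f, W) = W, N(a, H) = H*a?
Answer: -768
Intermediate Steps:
T(b) = 3*b**2
u(I) = 0 (u(I) = 3*(0*I)**2 = 3*0**2 = 3*0 = 0)
-96*(E(K, 8) + u(12)) = -96*(8 + 0) = -96*8 = -768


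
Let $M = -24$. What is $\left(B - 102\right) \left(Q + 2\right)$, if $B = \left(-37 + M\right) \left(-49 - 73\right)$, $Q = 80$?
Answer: $601880$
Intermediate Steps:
$B = 7442$ ($B = \left(-37 - 24\right) \left(-49 - 73\right) = \left(-61\right) \left(-122\right) = 7442$)
$\left(B - 102\right) \left(Q + 2\right) = \left(7442 - 102\right) \left(80 + 2\right) = 7340 \cdot 82 = 601880$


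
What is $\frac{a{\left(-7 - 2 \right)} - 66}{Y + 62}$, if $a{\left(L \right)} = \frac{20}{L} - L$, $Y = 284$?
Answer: $- \frac{533}{3114} \approx -0.17116$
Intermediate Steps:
$a{\left(L \right)} = - L + \frac{20}{L}$
$\frac{a{\left(-7 - 2 \right)} - 66}{Y + 62} = \frac{\left(- (-7 - 2) + \frac{20}{-7 - 2}\right) - 66}{284 + 62} = \frac{\left(\left(-1\right) \left(-9\right) + \frac{20}{-9}\right) - 66}{346} = \frac{\left(9 + 20 \left(- \frac{1}{9}\right)\right) - 66}{346} = \frac{\left(9 - \frac{20}{9}\right) - 66}{346} = \frac{\frac{61}{9} - 66}{346} = \frac{1}{346} \left(- \frac{533}{9}\right) = - \frac{533}{3114}$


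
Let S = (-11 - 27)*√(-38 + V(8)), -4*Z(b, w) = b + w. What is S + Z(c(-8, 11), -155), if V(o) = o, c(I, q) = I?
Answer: 163/4 - 38*I*√30 ≈ 40.75 - 208.13*I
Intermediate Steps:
Z(b, w) = -b/4 - w/4 (Z(b, w) = -(b + w)/4 = -b/4 - w/4)
S = -38*I*√30 (S = (-11 - 27)*√(-38 + 8) = -38*I*√30 ≈ -208.13*I)
S + Z(c(-8, 11), -155) = -38*I*√30 + (-¼*(-8) - ¼*(-155)) = -38*I*√30 + (2 + 155/4) = -38*I*√30 + 163/4 = 163/4 - 38*I*√30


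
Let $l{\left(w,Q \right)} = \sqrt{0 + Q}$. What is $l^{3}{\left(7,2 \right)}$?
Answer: $2 \sqrt{2} \approx 2.8284$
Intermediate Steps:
$l{\left(w,Q \right)} = \sqrt{Q}$
$l^{3}{\left(7,2 \right)} = \left(\sqrt{2}\right)^{3} = 2 \sqrt{2}$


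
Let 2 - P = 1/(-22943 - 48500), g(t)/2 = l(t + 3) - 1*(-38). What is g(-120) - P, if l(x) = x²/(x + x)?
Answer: -3072050/71443 ≈ -43.000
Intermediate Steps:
l(x) = x/2 (l(x) = x²/((2*x)) = (1/(2*x))*x² = x/2)
g(t) = 79 + t (g(t) = 2*((t + 3)/2 - 1*(-38)) = 2*((3 + t)/2 + 38) = 2*((3/2 + t/2) + 38) = 2*(79/2 + t/2) = 79 + t)
P = 142887/71443 (P = 2 - 1/(-22943 - 48500) = 2 - 1/(-71443) = 2 - 1*(-1/71443) = 2 + 1/71443 = 142887/71443 ≈ 2.0000)
g(-120) - P = (79 - 120) - 1*142887/71443 = -41 - 142887/71443 = -3072050/71443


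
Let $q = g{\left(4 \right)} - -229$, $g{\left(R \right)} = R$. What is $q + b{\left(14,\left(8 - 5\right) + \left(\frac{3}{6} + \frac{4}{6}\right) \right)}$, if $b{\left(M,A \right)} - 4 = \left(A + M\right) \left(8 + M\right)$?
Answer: $\frac{1910}{3} \approx 636.67$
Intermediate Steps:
$b{\left(M,A \right)} = 4 + \left(8 + M\right) \left(A + M\right)$ ($b{\left(M,A \right)} = 4 + \left(A + M\right) \left(8 + M\right) = 4 + \left(8 + M\right) \left(A + M\right)$)
$q = 233$ ($q = 4 - -229 = 4 + 229 = 233$)
$q + b{\left(14,\left(8 - 5\right) + \left(\frac{3}{6} + \frac{4}{6}\right) \right)} = 233 + \left(4 + 14^{2} + 8 \left(\left(8 - 5\right) + \left(\frac{3}{6} + \frac{4}{6}\right)\right) + 8 \cdot 14 + \left(\left(8 - 5\right) + \left(\frac{3}{6} + \frac{4}{6}\right)\right) 14\right) = 233 + \left(4 + 196 + 8 \left(3 + \left(3 \cdot \frac{1}{6} + 4 \cdot \frac{1}{6}\right)\right) + 112 + \left(3 + \left(3 \cdot \frac{1}{6} + 4 \cdot \frac{1}{6}\right)\right) 14\right) = 233 + \left(4 + 196 + 8 \left(3 + \left(\frac{1}{2} + \frac{2}{3}\right)\right) + 112 + \left(3 + \left(\frac{1}{2} + \frac{2}{3}\right)\right) 14\right) = 233 + \left(4 + 196 + 8 \left(3 + \frac{7}{6}\right) + 112 + \left(3 + \frac{7}{6}\right) 14\right) = 233 + \left(4 + 196 + 8 \cdot \frac{25}{6} + 112 + \frac{25}{6} \cdot 14\right) = 233 + \left(4 + 196 + \frac{100}{3} + 112 + \frac{175}{3}\right) = 233 + \frac{1211}{3} = \frac{1910}{3}$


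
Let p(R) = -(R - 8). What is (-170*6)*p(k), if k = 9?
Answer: 1020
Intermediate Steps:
p(R) = 8 - R (p(R) = -(-8 + R) = 8 - R)
(-170*6)*p(k) = (-170*6)*(8 - 1*9) = -1020*(8 - 9) = -1020*(-1) = 1020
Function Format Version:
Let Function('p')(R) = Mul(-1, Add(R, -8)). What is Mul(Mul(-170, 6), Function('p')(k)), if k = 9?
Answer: 1020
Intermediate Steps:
Function('p')(R) = Add(8, Mul(-1, R)) (Function('p')(R) = Mul(-1, Add(-8, R)) = Add(8, Mul(-1, R)))
Mul(Mul(-170, 6), Function('p')(k)) = Mul(Mul(-170, 6), Add(8, Mul(-1, 9))) = Mul(-1020, Add(8, -9)) = Mul(-1020, -1) = 1020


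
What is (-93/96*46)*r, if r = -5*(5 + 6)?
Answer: 39215/16 ≈ 2450.9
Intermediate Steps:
r = -55 (r = -5*11 = -55)
(-93/96*46)*r = (-93/96*46)*(-55) = (-93*1/96*46)*(-55) = -31/32*46*(-55) = -713/16*(-55) = 39215/16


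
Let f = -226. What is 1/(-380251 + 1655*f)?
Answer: -1/754281 ≈ -1.3258e-6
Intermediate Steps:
1/(-380251 + 1655*f) = 1/(-380251 + 1655*(-226)) = 1/(-380251 - 374030) = 1/(-754281) = -1/754281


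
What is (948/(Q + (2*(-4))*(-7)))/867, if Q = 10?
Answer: 158/9537 ≈ 0.016567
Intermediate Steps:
(948/(Q + (2*(-4))*(-7)))/867 = (948/(10 + (2*(-4))*(-7)))/867 = (948/(10 - 8*(-7)))*(1/867) = (948/(10 + 56))*(1/867) = (948/66)*(1/867) = (948*(1/66))*(1/867) = (158/11)*(1/867) = 158/9537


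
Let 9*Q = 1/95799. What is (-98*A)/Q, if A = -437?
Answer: 36924191766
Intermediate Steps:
Q = 1/862191 (Q = (⅑)/95799 = (⅑)*(1/95799) = 1/862191 ≈ 1.1598e-6)
(-98*A)/Q = (-98*(-437))/(1/862191) = 42826*862191 = 36924191766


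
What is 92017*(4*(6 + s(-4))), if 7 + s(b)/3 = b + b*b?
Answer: 7729428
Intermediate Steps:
s(b) = -21 + 3*b + 3*b² (s(b) = -21 + 3*(b + b*b) = -21 + 3*(b + b²) = -21 + (3*b + 3*b²) = -21 + 3*b + 3*b²)
92017*(4*(6 + s(-4))) = 92017*(4*(6 + (-21 + 3*(-4) + 3*(-4)²))) = 92017*(4*(6 + (-21 - 12 + 3*16))) = 92017*(4*(6 + (-21 - 12 + 48))) = 92017*(4*(6 + 15)) = 92017*(4*21) = 92017*84 = 7729428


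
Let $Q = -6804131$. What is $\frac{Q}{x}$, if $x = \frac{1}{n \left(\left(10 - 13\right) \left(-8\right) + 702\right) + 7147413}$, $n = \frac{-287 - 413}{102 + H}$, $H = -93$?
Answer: $- \frac{144743183297909}{3} \approx -4.8248 \cdot 10^{13}$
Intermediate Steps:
$n = - \frac{700}{9}$ ($n = \frac{-287 - 413}{102 - 93} = - \frac{700}{9} \approx -77.778$)
$x = \frac{3}{21272839}$ ($x = \frac{1}{- \frac{700 \left(\left(10 - 13\right) \left(-8\right) + 702\right)}{9} + 7147413} = \frac{1}{- \frac{700 \left(\left(-3\right) \left(-8\right) + 702\right)}{9} + 7147413} = \frac{1}{- \frac{700 \left(24 + 702\right)}{9} + 7147413} = \frac{1}{\left(- \frac{700}{9}\right) 726 + 7147413} = \frac{1}{- \frac{169400}{3} + 7147413} = \frac{1}{\frac{21272839}{3}} = \frac{3}{21272839} \approx 1.4102 \cdot 10^{-7}$)
$\frac{Q}{x} = - \frac{6804131}{\frac{3}{21272839}} = \left(-6804131\right) \frac{21272839}{3} = - \frac{144743183297909}{3}$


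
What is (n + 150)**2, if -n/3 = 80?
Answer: 8100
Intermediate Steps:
n = -240 (n = -3*80 = -240)
(n + 150)**2 = (-240 + 150)**2 = (-90)**2 = 8100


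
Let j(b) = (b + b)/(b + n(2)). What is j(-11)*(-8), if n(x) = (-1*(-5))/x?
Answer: -352/17 ≈ -20.706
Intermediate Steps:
n(x) = 5/x
j(b) = 2*b/(5/2 + b) (j(b) = (b + b)/(b + 5/2) = (2*b)/(b + 5*(1/2)) = (2*b)/(b + 5/2) = (2*b)/(5/2 + b) = 2*b/(5/2 + b))
j(-11)*(-8) = (4*(-11)/(5 + 2*(-11)))*(-8) = (4*(-11)/(5 - 22))*(-8) = (4*(-11)/(-17))*(-8) = (4*(-11)*(-1/17))*(-8) = (44/17)*(-8) = -352/17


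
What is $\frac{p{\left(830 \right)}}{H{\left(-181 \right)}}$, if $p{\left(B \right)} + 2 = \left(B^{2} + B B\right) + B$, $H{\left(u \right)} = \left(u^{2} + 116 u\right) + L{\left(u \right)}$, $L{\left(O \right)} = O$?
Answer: $\frac{344657}{2896} \approx 119.01$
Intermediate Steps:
$H{\left(u \right)} = u^{2} + 117 u$ ($H{\left(u \right)} = \left(u^{2} + 116 u\right) + u = u^{2} + 117 u$)
$p{\left(B \right)} = -2 + B + 2 B^{2}$ ($p{\left(B \right)} = -2 + \left(\left(B^{2} + B B\right) + B\right) = -2 + \left(\left(B^{2} + B^{2}\right) + B\right) = -2 + \left(2 B^{2} + B\right) = -2 + \left(B + 2 B^{2}\right) = -2 + B + 2 B^{2}$)
$\frac{p{\left(830 \right)}}{H{\left(-181 \right)}} = \frac{-2 + 830 + 2 \cdot 830^{2}}{\left(-181\right) \left(117 - 181\right)} = \frac{-2 + 830 + 2 \cdot 688900}{\left(-181\right) \left(-64\right)} = \frac{-2 + 830 + 1377800}{11584} = 1378628 \cdot \frac{1}{11584} = \frac{344657}{2896}$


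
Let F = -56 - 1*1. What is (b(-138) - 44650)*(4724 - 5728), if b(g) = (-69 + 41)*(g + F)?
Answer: 39346760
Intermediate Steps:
F = -57 (F = -56 - 1 = -57)
b(g) = 1596 - 28*g (b(g) = (-69 + 41)*(g - 57) = -28*(-57 + g) = 1596 - 28*g)
(b(-138) - 44650)*(4724 - 5728) = ((1596 - 28*(-138)) - 44650)*(4724 - 5728) = ((1596 + 3864) - 44650)*(-1004) = (5460 - 44650)*(-1004) = -39190*(-1004) = 39346760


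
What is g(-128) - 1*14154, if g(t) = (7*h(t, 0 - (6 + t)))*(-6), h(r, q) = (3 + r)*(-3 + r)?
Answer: -701904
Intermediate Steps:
h(r, q) = (-3 + r)*(3 + r)
g(t) = 378 - 42*t² (g(t) = (7*(-9 + t²))*(-6) = (-63 + 7*t²)*(-6) = 378 - 42*t²)
g(-128) - 1*14154 = (378 - 42*(-128)²) - 1*14154 = (378 - 42*16384) - 14154 = (378 - 688128) - 14154 = -687750 - 14154 = -701904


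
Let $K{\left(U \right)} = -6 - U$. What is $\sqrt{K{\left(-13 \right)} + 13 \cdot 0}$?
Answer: $\sqrt{7} \approx 2.6458$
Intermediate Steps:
$\sqrt{K{\left(-13 \right)} + 13 \cdot 0} = \sqrt{\left(-6 - -13\right) + 13 \cdot 0} = \sqrt{\left(-6 + 13\right) + 0} = \sqrt{7 + 0} = \sqrt{7}$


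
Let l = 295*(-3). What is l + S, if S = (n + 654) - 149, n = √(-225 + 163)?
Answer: -380 + I*√62 ≈ -380.0 + 7.874*I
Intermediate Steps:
n = I*√62 (n = √(-62) = I*√62 ≈ 7.874*I)
S = 505 + I*√62 (S = (I*√62 + 654) - 149 = (654 + I*√62) - 149 = 505 + I*√62 ≈ 505.0 + 7.874*I)
l = -885
l + S = -885 + (505 + I*√62) = -380 + I*√62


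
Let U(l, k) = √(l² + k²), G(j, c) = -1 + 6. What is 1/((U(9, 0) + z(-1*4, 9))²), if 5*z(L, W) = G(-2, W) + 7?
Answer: 25/3249 ≈ 0.0076947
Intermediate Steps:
G(j, c) = 5
z(L, W) = 12/5 (z(L, W) = (5 + 7)/5 = (⅕)*12 = 12/5)
U(l, k) = √(k² + l²)
1/((U(9, 0) + z(-1*4, 9))²) = 1/((√(0² + 9²) + 12/5)²) = 1/((√(0 + 81) + 12/5)²) = 1/((√81 + 12/5)²) = 1/((9 + 12/5)²) = 1/((57/5)²) = 1/(3249/25) = 25/3249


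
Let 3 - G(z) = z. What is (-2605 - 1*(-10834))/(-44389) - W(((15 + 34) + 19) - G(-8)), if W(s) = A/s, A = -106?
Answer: 4236181/2530173 ≈ 1.6743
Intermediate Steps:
G(z) = 3 - z
W(s) = -106/s
(-2605 - 1*(-10834))/(-44389) - W(((15 + 34) + 19) - G(-8)) = (-2605 - 1*(-10834))/(-44389) - (-106)/(((15 + 34) + 19) - (3 - 1*(-8))) = (-2605 + 10834)*(-1/44389) - (-106)/((49 + 19) - (3 + 8)) = 8229*(-1/44389) - (-106)/(68 - 1*11) = -8229/44389 - (-106)/(68 - 11) = -8229/44389 - (-106)/57 = -8229/44389 - 1*(-106/57) = -8229/44389 + 106/57 = 4236181/2530173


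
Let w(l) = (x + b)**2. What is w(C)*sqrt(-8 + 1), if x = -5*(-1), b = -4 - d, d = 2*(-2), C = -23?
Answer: 25*I*sqrt(7) ≈ 66.144*I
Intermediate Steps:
d = -4
b = 0 (b = -4 - 1*(-4) = -4 + 4 = 0)
x = 5
w(l) = 25 (w(l) = (5 + 0)**2 = 5**2 = 25)
w(C)*sqrt(-8 + 1) = 25*sqrt(-8 + 1) = 25*sqrt(-7) = 25*(I*sqrt(7)) = 25*I*sqrt(7)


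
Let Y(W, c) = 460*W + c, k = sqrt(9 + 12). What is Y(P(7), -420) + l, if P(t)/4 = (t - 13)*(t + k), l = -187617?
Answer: -265317 - 11040*sqrt(21) ≈ -3.1591e+5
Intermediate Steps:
k = sqrt(21) ≈ 4.5826
P(t) = 4*(-13 + t)*(t + sqrt(21)) (P(t) = 4*((t - 13)*(t + sqrt(21))) = 4*((-13 + t)*(t + sqrt(21))) = 4*(-13 + t)*(t + sqrt(21)))
Y(W, c) = c + 460*W
Y(P(7), -420) + l = (-420 + 460*(-52*7 - 52*sqrt(21) + 4*7**2 + 4*7*sqrt(21))) - 187617 = (-420 + 460*(-364 - 52*sqrt(21) + 4*49 + 28*sqrt(21))) - 187617 = (-420 + 460*(-364 - 52*sqrt(21) + 196 + 28*sqrt(21))) - 187617 = (-420 + 460*(-168 - 24*sqrt(21))) - 187617 = (-420 + (-77280 - 11040*sqrt(21))) - 187617 = (-77700 - 11040*sqrt(21)) - 187617 = -265317 - 11040*sqrt(21)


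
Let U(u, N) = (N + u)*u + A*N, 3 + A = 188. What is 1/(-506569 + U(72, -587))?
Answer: -1/652244 ≈ -1.5332e-6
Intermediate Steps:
A = 185 (A = -3 + 188 = 185)
U(u, N) = 185*N + u*(N + u) (U(u, N) = (N + u)*u + 185*N = u*(N + u) + 185*N = 185*N + u*(N + u))
1/(-506569 + U(72, -587)) = 1/(-506569 + (72² + 185*(-587) - 587*72)) = 1/(-506569 + (5184 - 108595 - 42264)) = 1/(-506569 - 145675) = 1/(-652244) = -1/652244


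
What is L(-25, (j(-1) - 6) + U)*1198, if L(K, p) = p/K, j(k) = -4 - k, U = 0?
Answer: 10782/25 ≈ 431.28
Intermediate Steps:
L(-25, (j(-1) - 6) + U)*1198 = ((((-4 - 1*(-1)) - 6) + 0)/(-25))*1198 = ((((-4 + 1) - 6) + 0)*(-1/25))*1198 = (((-3 - 6) + 0)*(-1/25))*1198 = ((-9 + 0)*(-1/25))*1198 = -9*(-1/25)*1198 = (9/25)*1198 = 10782/25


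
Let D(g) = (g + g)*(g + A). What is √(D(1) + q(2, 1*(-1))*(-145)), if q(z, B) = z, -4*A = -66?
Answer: I*√255 ≈ 15.969*I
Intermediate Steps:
A = 33/2 (A = -¼*(-66) = 33/2 ≈ 16.500)
D(g) = 2*g*(33/2 + g) (D(g) = (g + g)*(g + 33/2) = (2*g)*(33/2 + g) = 2*g*(33/2 + g))
√(D(1) + q(2, 1*(-1))*(-145)) = √(1*(33 + 2*1) + 2*(-145)) = √(1*(33 + 2) - 290) = √(1*35 - 290) = √(35 - 290) = √(-255) = I*√255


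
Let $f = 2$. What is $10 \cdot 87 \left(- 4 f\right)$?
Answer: $-6960$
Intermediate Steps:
$10 \cdot 87 \left(- 4 f\right) = 10 \cdot 87 \left(\left(-4\right) 2\right) = 870 \left(-8\right) = -6960$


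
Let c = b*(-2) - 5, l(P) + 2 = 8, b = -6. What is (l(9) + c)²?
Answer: 169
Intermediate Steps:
l(P) = 6 (l(P) = -2 + 8 = 6)
c = 7 (c = -6*(-2) - 5 = 12 - 5 = 7)
(l(9) + c)² = (6 + 7)² = 13² = 169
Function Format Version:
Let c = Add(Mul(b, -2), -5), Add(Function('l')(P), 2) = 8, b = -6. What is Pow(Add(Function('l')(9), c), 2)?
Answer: 169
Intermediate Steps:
Function('l')(P) = 6 (Function('l')(P) = Add(-2, 8) = 6)
c = 7 (c = Add(Mul(-6, -2), -5) = Add(12, -5) = 7)
Pow(Add(Function('l')(9), c), 2) = Pow(Add(6, 7), 2) = Pow(13, 2) = 169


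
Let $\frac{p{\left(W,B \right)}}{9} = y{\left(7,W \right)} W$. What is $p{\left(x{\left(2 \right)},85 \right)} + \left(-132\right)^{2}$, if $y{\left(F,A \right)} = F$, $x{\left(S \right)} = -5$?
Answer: $17109$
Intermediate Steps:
$p{\left(W,B \right)} = 63 W$ ($p{\left(W,B \right)} = 9 \cdot 7 W = 63 W$)
$p{\left(x{\left(2 \right)},85 \right)} + \left(-132\right)^{2} = 63 \left(-5\right) + \left(-132\right)^{2} = -315 + 17424 = 17109$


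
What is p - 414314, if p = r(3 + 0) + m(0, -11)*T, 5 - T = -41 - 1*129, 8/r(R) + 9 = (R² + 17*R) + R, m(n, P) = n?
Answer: -11186474/27 ≈ -4.1431e+5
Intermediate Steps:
r(R) = 8/(-9 + R² + 18*R) (r(R) = 8/(-9 + ((R² + 17*R) + R)) = 8/(-9 + (R² + 18*R)) = 8/(-9 + R² + 18*R))
T = 175 (T = 5 - (-41 - 1*129) = 5 - (-41 - 129) = 5 - 1*(-170) = 5 + 170 = 175)
p = 4/27 (p = 8/(-9 + (3 + 0)² + 18*(3 + 0)) + 0*175 = 8/(-9 + 3² + 18*3) + 0 = 8/(-9 + 9 + 54) + 0 = 8/54 + 0 = 8*(1/54) + 0 = 4/27 + 0 = 4/27 ≈ 0.14815)
p - 414314 = 4/27 - 414314 = -11186474/27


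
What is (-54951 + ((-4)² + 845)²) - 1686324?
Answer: -999954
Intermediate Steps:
(-54951 + ((-4)² + 845)²) - 1686324 = (-54951 + (16 + 845)²) - 1686324 = (-54951 + 861²) - 1686324 = (-54951 + 741321) - 1686324 = 686370 - 1686324 = -999954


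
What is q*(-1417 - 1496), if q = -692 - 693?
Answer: 4034505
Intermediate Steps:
q = -1385
q*(-1417 - 1496) = -1385*(-1417 - 1496) = -1385*(-2913) = 4034505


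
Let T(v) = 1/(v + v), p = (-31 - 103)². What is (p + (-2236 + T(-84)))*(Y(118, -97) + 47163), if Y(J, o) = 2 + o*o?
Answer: 3557371773/4 ≈ 8.8934e+8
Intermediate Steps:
Y(J, o) = 2 + o²
p = 17956 (p = (-134)² = 17956)
T(v) = 1/(2*v)
(p + (-2236 + T(-84)))*(Y(118, -97) + 47163) = (17956 + (-2236 + (½)/(-84)))*((2 + (-97)²) + 47163) = (17956 + (-2236 + (½)*(-1/84)))*((2 + 9409) + 47163) = (17956 + (-2236 - 1/168))*(9411 + 47163) = (17956 - 375649/168)*56574 = (2640959/168)*56574 = 3557371773/4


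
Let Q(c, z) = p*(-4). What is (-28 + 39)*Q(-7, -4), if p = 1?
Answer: -44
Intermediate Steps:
Q(c, z) = -4 (Q(c, z) = 1*(-4) = -4)
(-28 + 39)*Q(-7, -4) = (-28 + 39)*(-4) = 11*(-4) = -44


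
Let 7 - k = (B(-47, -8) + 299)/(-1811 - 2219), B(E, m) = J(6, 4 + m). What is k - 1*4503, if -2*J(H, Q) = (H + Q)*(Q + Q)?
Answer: -18118573/4030 ≈ -4495.9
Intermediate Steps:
J(H, Q) = -Q*(H + Q) (J(H, Q) = -(H + Q)*(Q + Q)/2 = -(H + Q)*2*Q/2 = -Q*(H + Q))
B(E, m) = -(4 + m)*(10 + m) (B(E, m) = -(4 + m)*(6 + (4 + m)) = -(4 + m)*(10 + m))
k = 28517/4030 (k = 7 - (-(4 - 8)*(10 - 8) + 299)/(-1811 - 2219) = 7 - (-1*(-4)*2 + 299)/(-4030) = 7 - (8 + 299)*(-1)/4030 = 7 - 307*(-1)/4030 = 7 - 1*(-307/4030) = 7 + 307/4030 = 28517/4030 ≈ 7.0762)
k - 1*4503 = 28517/4030 - 1*4503 = 28517/4030 - 4503 = -18118573/4030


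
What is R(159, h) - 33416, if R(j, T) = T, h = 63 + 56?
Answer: -33297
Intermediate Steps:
h = 119
R(159, h) - 33416 = 119 - 33416 = -33297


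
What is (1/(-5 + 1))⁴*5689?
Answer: 5689/256 ≈ 22.223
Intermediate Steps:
(1/(-5 + 1))⁴*5689 = (1/(-4))⁴*5689 = (-¼)⁴*5689 = (1/256)*5689 = 5689/256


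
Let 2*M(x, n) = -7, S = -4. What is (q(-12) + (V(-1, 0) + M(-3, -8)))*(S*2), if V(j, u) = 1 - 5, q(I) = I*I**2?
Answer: 13884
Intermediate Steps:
M(x, n) = -7/2 (M(x, n) = (1/2)*(-7) = -7/2)
q(I) = I**3
V(j, u) = -4
(q(-12) + (V(-1, 0) + M(-3, -8)))*(S*2) = ((-12)**3 + (-4 - 7/2))*(-4*2) = (-1728 - 15/2)*(-8) = -3471/2*(-8) = 13884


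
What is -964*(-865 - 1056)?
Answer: 1851844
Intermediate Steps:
-964*(-865 - 1056) = -964*(-1921) = 1851844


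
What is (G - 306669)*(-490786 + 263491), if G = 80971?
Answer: 51300026910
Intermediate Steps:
(G - 306669)*(-490786 + 263491) = (80971 - 306669)*(-490786 + 263491) = -225698*(-227295) = 51300026910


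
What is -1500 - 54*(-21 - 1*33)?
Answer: 1416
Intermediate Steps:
-1500 - 54*(-21 - 1*33) = -1500 - 54*(-21 - 33) = -1500 - 54*(-54) = -1500 - 1*(-2916) = -1500 + 2916 = 1416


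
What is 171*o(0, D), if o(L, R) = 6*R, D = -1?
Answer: -1026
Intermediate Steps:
171*o(0, D) = 171*(6*(-1)) = 171*(-6) = -1026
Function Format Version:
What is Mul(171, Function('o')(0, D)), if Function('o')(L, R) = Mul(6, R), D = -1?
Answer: -1026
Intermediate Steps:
Mul(171, Function('o')(0, D)) = Mul(171, Mul(6, -1)) = Mul(171, -6) = -1026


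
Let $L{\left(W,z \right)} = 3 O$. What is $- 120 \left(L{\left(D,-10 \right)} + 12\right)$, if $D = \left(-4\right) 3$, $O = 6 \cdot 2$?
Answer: $-5760$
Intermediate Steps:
$O = 12$
$D = -12$
$L{\left(W,z \right)} = 36$ ($L{\left(W,z \right)} = 3 \cdot 12 = 36$)
$- 120 \left(L{\left(D,-10 \right)} + 12\right) = - 120 \left(36 + 12\right) = \left(-120\right) 48 = -5760$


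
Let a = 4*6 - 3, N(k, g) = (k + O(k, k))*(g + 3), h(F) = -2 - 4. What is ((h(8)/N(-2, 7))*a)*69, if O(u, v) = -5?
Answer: 621/5 ≈ 124.20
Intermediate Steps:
h(F) = -6
N(k, g) = (-5 + k)*(3 + g) (N(k, g) = (k - 5)*(g + 3) = (-5 + k)*(3 + g))
a = 21 (a = 24 - 3 = 21)
((h(8)/N(-2, 7))*a)*69 = (-6/(-15 - 5*7 + 3*(-2) + 7*(-2))*21)*69 = (-6/(-15 - 35 - 6 - 14)*21)*69 = (-6/(-70)*21)*69 = (-6*(-1/70)*21)*69 = ((3/35)*21)*69 = (9/5)*69 = 621/5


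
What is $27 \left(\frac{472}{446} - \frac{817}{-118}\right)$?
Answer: $\frac{5671053}{26314} \approx 215.51$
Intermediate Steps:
$27 \left(\frac{472}{446} - \frac{817}{-118}\right) = 27 \left(472 \cdot \frac{1}{446} - - \frac{817}{118}\right) = 27 \left(\frac{236}{223} + \frac{817}{118}\right) = 27 \cdot \frac{210039}{26314} = \frac{5671053}{26314}$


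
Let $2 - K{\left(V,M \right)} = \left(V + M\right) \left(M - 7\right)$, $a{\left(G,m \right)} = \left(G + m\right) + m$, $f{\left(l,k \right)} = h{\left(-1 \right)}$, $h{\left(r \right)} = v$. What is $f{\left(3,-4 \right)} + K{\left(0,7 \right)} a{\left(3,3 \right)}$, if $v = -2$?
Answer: $16$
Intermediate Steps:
$h{\left(r \right)} = -2$
$f{\left(l,k \right)} = -2$
$a{\left(G,m \right)} = G + 2 m$
$K{\left(V,M \right)} = 2 - \left(-7 + M\right) \left(M + V\right)$ ($K{\left(V,M \right)} = 2 - \left(V + M\right) \left(M - 7\right) = 2 - \left(M + V\right) \left(-7 + M\right) = 2 - \left(-7 + M\right) \left(M + V\right)$)
$f{\left(3,-4 \right)} + K{\left(0,7 \right)} a{\left(3,3 \right)} = -2 + \left(2 - 7^{2} + 7 \cdot 7 + 7 \cdot 0 - 7 \cdot 0\right) \left(3 + 2 \cdot 3\right) = -2 + \left(2 - 49 + 49 + 0 + 0\right) \left(3 + 6\right) = -2 + \left(2 - 49 + 49 + 0 + 0\right) 9 = -2 + 2 \cdot 9 = -2 + 18 = 16$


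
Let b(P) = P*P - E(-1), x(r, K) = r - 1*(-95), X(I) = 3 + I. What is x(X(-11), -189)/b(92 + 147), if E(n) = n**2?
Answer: 29/19040 ≈ 0.0015231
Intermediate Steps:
x(r, K) = 95 + r (x(r, K) = r + 95 = 95 + r)
b(P) = -1 + P**2 (b(P) = P*P - 1*(-1)**2 = P**2 - 1*1 = P**2 - 1 = -1 + P**2)
x(X(-11), -189)/b(92 + 147) = (95 + (3 - 11))/(-1 + (92 + 147)**2) = (95 - 8)/(-1 + 239**2) = 87/(-1 + 57121) = 87/57120 = 87*(1/57120) = 29/19040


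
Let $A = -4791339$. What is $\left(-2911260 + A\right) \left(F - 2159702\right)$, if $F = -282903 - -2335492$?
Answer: $825048486687$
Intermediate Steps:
$F = 2052589$ ($F = -282903 + 2335492 = 2052589$)
$\left(-2911260 + A\right) \left(F - 2159702\right) = \left(-2911260 - 4791339\right) \left(2052589 - 2159702\right) = \left(-7702599\right) \left(-107113\right) = 825048486687$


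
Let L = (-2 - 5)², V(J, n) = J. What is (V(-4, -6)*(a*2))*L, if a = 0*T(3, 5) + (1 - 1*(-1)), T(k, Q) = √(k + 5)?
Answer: -784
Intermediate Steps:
L = 49 (L = (-7)² = 49)
T(k, Q) = √(5 + k)
a = 2 (a = 0*√(5 + 3) + (1 - 1*(-1)) = 0*√8 + (1 + 1) = 0*(2*√2) + 2 = 0 + 2 = 2)
(V(-4, -6)*(a*2))*L = -8*2*49 = -4*4*49 = -16*49 = -784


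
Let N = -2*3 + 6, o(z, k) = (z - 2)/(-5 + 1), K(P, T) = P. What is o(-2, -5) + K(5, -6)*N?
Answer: 1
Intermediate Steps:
o(z, k) = 1/2 - z/4 (o(z, k) = (-2 + z)/(-4) = (-2 + z)*(-1/4) = 1/2 - z/4)
N = 0 (N = -6 + 6 = 0)
o(-2, -5) + K(5, -6)*N = (1/2 - 1/4*(-2)) + 5*0 = (1/2 + 1/2) + 0 = 1 + 0 = 1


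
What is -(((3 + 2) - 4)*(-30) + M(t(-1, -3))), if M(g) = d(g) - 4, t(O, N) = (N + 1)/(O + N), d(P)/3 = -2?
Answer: 40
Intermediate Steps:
d(P) = -6 (d(P) = 3*(-2) = -6)
t(O, N) = (1 + N)/(N + O)
M(g) = -10 (M(g) = -6 - 4 = -10)
-(((3 + 2) - 4)*(-30) + M(t(-1, -3))) = -(((3 + 2) - 4)*(-30) - 10) = -((5 - 4)*(-30) - 10) = -(1*(-30) - 10) = -(-30 - 10) = -1*(-40) = 40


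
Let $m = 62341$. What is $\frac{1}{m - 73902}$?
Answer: $- \frac{1}{11561} \approx -8.6498 \cdot 10^{-5}$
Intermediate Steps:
$\frac{1}{m - 73902} = \frac{1}{62341 - 73902} = \frac{1}{-11561} = - \frac{1}{11561}$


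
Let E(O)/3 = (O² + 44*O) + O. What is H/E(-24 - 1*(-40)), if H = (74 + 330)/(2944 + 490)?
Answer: 1/24888 ≈ 4.0180e-5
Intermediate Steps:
H = 2/17 (H = 404/3434 = 404*(1/3434) = 2/17 ≈ 0.11765)
E(O) = 3*O² + 135*O (E(O) = 3*((O² + 44*O) + O) = 3*(O² + 45*O) = 3*O² + 135*O)
H/E(-24 - 1*(-40)) = 2/(17*((3*(-24 - 1*(-40))*(45 + (-24 - 1*(-40)))))) = 2/(17*((3*(-24 + 40)*(45 + (-24 + 40))))) = 2/(17*((3*16*(45 + 16)))) = 2/(17*((3*16*61))) = (2/17)/2928 = (2/17)*(1/2928) = 1/24888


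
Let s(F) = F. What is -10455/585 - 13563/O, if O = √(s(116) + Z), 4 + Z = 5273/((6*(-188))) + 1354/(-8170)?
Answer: -697/39 - 27126*√568818247887030/493778699 ≈ -1328.1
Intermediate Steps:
Z = -40735381/4607880 (Z = -4 + (5273/((6*(-188))) + 1354/(-8170)) = -4 + (5273/(-1128) + 1354*(-1/8170)) = -4 + (5273*(-1/1128) - 677/4085) = -4 + (-5273/1128 - 677/4085) = -4 - 22303861/4607880 = -40735381/4607880 ≈ -8.8404)
O = √568818247887030/2303940 (O = √(116 - 40735381/4607880) = √(493778699/4607880) = √568818247887030/2303940 ≈ 10.352)
-10455/585 - 13563/O = -10455/585 - 13563*2*√568818247887030/493778699 = -10455*1/585 - 27126*√568818247887030/493778699 = -697/39 - 27126*√568818247887030/493778699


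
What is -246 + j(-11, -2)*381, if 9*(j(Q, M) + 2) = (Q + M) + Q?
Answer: -2024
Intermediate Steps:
j(Q, M) = -2 + M/9 + 2*Q/9 (j(Q, M) = -2 + ((Q + M) + Q)/9 = -2 + ((M + Q) + Q)/9 = -2 + (M + 2*Q)/9 = -2 + (M/9 + 2*Q/9) = -2 + M/9 + 2*Q/9)
-246 + j(-11, -2)*381 = -246 + (-2 + (1/9)*(-2) + (2/9)*(-11))*381 = -246 + (-2 - 2/9 - 22/9)*381 = -246 - 14/3*381 = -246 - 1778 = -2024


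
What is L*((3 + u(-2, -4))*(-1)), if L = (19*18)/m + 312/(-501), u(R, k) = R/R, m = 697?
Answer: 61496/116399 ≈ 0.52832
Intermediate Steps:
u(R, k) = 1
L = -15374/116399 (L = (19*18)/697 + 312/(-501) = 342*(1/697) + 312*(-1/501) = 342/697 - 104/167 = -15374/116399 ≈ -0.13208)
L*((3 + u(-2, -4))*(-1)) = -15374*(3 + 1)*(-1)/116399 = -61496*(-1)/116399 = -15374/116399*(-4) = 61496/116399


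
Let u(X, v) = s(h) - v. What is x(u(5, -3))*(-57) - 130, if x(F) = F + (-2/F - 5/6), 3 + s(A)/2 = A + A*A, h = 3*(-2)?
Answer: -6659/2 ≈ -3329.5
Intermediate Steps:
h = -6
s(A) = -6 + 2*A + 2*A² (s(A) = -6 + 2*(A + A*A) = -6 + 2*(A + A²) = -6 + (2*A + 2*A²) = -6 + 2*A + 2*A²)
u(X, v) = 54 - v (u(X, v) = (-6 + 2*(-6) + 2*(-6)²) - v = (-6 - 12 + 2*36) - v = (-6 - 12 + 72) - v = 54 - v)
x(F) = -⅚ + F - 2/F (x(F) = F + (-2/F - 5*⅙) = F + (-2/F - ⅚) = F + (-⅚ - 2/F) = -⅚ + F - 2/F)
x(u(5, -3))*(-57) - 130 = (-⅚ + (54 - 1*(-3)) - 2/(54 - 1*(-3)))*(-57) - 130 = (-⅚ + (54 + 3) - 2/(54 + 3))*(-57) - 130 = (-⅚ + 57 - 2/57)*(-57) - 130 = (2133/38)*(-57) - 130 = -6399/2 - 130 = -6659/2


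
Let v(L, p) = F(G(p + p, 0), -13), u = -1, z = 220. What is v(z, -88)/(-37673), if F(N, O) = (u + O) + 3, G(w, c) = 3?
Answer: 11/37673 ≈ 0.00029199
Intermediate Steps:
F(N, O) = 2 + O (F(N, O) = (-1 + O) + 3 = 2 + O)
v(L, p) = -11 (v(L, p) = 2 - 13 = -11)
v(z, -88)/(-37673) = -11/(-37673) = -11*(-1/37673) = 11/37673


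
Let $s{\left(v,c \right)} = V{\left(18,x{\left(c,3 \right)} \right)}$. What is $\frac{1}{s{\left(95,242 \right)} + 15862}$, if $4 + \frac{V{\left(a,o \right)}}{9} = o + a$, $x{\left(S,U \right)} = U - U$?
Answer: $\frac{1}{15988} \approx 6.2547 \cdot 10^{-5}$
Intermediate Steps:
$x{\left(S,U \right)} = 0$
$V{\left(a,o \right)} = -36 + 9 a + 9 o$ ($V{\left(a,o \right)} = -36 + 9 \left(o + a\right) = -36 + 9 \left(a + o\right) = -36 + \left(9 a + 9 o\right) = -36 + 9 a + 9 o$)
$s{\left(v,c \right)} = 126$ ($s{\left(v,c \right)} = -36 + 9 \cdot 18 + 9 \cdot 0 = -36 + 162 + 0 = 126$)
$\frac{1}{s{\left(95,242 \right)} + 15862} = \frac{1}{126 + 15862} = \frac{1}{15988}$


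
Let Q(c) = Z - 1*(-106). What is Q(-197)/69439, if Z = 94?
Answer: 200/69439 ≈ 0.0028802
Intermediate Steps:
Q(c) = 200 (Q(c) = 94 - 1*(-106) = 94 + 106 = 200)
Q(-197)/69439 = 200/69439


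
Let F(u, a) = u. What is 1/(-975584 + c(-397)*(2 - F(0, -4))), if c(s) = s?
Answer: -1/976378 ≈ -1.0242e-6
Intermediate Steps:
1/(-975584 + c(-397)*(2 - F(0, -4))) = 1/(-975584 - 397*(2 - 1*0)) = 1/(-975584 - 397*(2 + 0)) = 1/(-975584 - 397*2) = 1/(-975584 - 794) = 1/(-976378) = -1/976378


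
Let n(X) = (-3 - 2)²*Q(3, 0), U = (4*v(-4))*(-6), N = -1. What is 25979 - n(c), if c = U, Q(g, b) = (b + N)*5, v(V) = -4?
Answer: 26104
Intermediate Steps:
Q(g, b) = -5 + 5*b (Q(g, b) = (b - 1)*5 = (-1 + b)*5 = -5 + 5*b)
U = 96 (U = (4*(-4))*(-6) = -16*(-6) = 96)
c = 96
n(X) = -125 (n(X) = (-3 - 2)²*(-5 + 5*0) = (-5)²*(-5 + 0) = 25*(-5) = -125)
25979 - n(c) = 25979 - 1*(-125) = 25979 + 125 = 26104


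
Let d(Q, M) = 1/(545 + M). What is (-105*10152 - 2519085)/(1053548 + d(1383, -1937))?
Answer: -998076528/293307763 ≈ -3.4028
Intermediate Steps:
(-105*10152 - 2519085)/(1053548 + d(1383, -1937)) = (-105*10152 - 2519085)/(1053548 + 1/(545 - 1937)) = (-1065960 - 2519085)/(1053548 + 1/(-1392)) = -3585045/(1053548 - 1/1392) = -3585045/1466538815/1392 = -3585045*1392/1466538815 = -998076528/293307763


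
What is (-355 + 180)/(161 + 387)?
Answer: -175/548 ≈ -0.31934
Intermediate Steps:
(-355 + 180)/(161 + 387) = -175/548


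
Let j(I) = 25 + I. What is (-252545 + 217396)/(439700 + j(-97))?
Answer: -35149/439628 ≈ -0.079952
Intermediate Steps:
(-252545 + 217396)/(439700 + j(-97)) = (-252545 + 217396)/(439700 + (25 - 97)) = -35149/(439700 - 72) = -35149/439628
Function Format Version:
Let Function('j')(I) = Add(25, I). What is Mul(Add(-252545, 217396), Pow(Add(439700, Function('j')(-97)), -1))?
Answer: Rational(-35149, 439628) ≈ -0.079952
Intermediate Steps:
Mul(Add(-252545, 217396), Pow(Add(439700, Function('j')(-97)), -1)) = Mul(Add(-252545, 217396), Pow(Add(439700, Add(25, -97)), -1)) = Mul(-35149, Pow(Add(439700, -72), -1)) = Mul(-35149, Pow(439628, -1)) = Mul(-35149, Rational(1, 439628)) = Rational(-35149, 439628)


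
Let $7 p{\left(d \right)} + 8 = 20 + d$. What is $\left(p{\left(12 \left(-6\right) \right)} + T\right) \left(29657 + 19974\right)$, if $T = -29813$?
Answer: $- \frac{10360520881}{7} \approx -1.4801 \cdot 10^{9}$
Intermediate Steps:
$p{\left(d \right)} = \frac{12}{7} + \frac{d}{7}$ ($p{\left(d \right)} = - \frac{8}{7} + \frac{20 + d}{7} = - \frac{8}{7} + \left(\frac{20}{7} + \frac{d}{7}\right) = \frac{12}{7} + \frac{d}{7}$)
$\left(p{\left(12 \left(-6\right) \right)} + T\right) \left(29657 + 19974\right) = \left(\left(\frac{12}{7} + \frac{12 \left(-6\right)}{7}\right) - 29813\right) \left(29657 + 19974\right) = \left(\left(\frac{12}{7} + \frac{1}{7} \left(-72\right)\right) - 29813\right) 49631 = \left(\left(\frac{12}{7} - \frac{72}{7}\right) - 29813\right) 49631 = \left(- \frac{60}{7} - 29813\right) 49631 = \left(- \frac{208751}{7}\right) 49631 = - \frac{10360520881}{7}$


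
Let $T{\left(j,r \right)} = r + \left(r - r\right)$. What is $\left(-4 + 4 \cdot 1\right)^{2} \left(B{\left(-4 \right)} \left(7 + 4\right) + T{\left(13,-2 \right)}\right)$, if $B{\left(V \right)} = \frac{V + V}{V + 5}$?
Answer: $0$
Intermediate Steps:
$B{\left(V \right)} = \frac{2 V}{5 + V}$
$T{\left(j,r \right)} = r$ ($T{\left(j,r \right)} = r + 0 = r$)
$\left(-4 + 4 \cdot 1\right)^{2} \left(B{\left(-4 \right)} \left(7 + 4\right) + T{\left(13,-2 \right)}\right) = \left(-4 + 4 \cdot 1\right)^{2} \left(2 \left(-4\right) \frac{1}{5 - 4} \left(7 + 4\right) - 2\right) = \left(-4 + 4\right)^{2} \left(2 \left(-4\right) 1^{-1} \cdot 11 - 2\right) = 0^{2} \left(2 \left(-4\right) 1 \cdot 11 - 2\right) = 0 \left(\left(-8\right) 11 - 2\right) = 0 \left(-88 - 2\right) = 0 \left(-90\right) = 0$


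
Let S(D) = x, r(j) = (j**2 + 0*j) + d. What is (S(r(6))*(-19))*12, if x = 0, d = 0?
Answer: 0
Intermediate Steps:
r(j) = j**2 (r(j) = (j**2 + 0*j) + 0 = (j**2 + 0) + 0 = j**2 + 0 = j**2)
S(D) = 0
(S(r(6))*(-19))*12 = (0*(-19))*12 = 0*12 = 0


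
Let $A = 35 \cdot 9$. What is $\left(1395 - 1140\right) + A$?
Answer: $570$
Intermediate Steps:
$A = 315$
$\left(1395 - 1140\right) + A = \left(1395 - 1140\right) + 315 = 255 + 315 = 570$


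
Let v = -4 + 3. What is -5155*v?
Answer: 5155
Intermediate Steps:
v = -1
-5155*v = -5155*(-1) = 5155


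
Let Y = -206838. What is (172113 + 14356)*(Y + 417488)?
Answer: 39279694850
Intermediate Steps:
(172113 + 14356)*(Y + 417488) = (172113 + 14356)*(-206838 + 417488) = 186469*210650 = 39279694850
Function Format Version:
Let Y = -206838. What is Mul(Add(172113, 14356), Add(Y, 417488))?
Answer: 39279694850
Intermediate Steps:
Mul(Add(172113, 14356), Add(Y, 417488)) = Mul(Add(172113, 14356), Add(-206838, 417488)) = Mul(186469, 210650) = 39279694850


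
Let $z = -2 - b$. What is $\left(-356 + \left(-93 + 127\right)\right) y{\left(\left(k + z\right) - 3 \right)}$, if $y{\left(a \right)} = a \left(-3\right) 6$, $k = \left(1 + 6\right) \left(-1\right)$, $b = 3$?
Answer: $-86940$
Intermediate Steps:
$k = -7$ ($k = 7 \left(-1\right) = -7$)
$z = -5$ ($z = -2 - 3 = -5$)
$y{\left(a \right)} = - 18 a$ ($y{\left(a \right)} = - 3 a 6 = - 18 a$)
$\left(-356 + \left(-93 + 127\right)\right) y{\left(\left(k + z\right) - 3 \right)} = \left(-356 + \left(-93 + 127\right)\right) \left(- 18 \left(\left(-7 - 5\right) - 3\right)\right) = \left(-356 + 34\right) \left(- 18 \left(-12 - 3\right)\right) = - 322 \left(\left(-18\right) \left(-15\right)\right) = \left(-322\right) 270 = -86940$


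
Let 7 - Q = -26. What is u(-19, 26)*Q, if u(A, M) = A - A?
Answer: 0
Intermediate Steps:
Q = 33 (Q = 7 - 1*(-26) = 7 + 26 = 33)
u(A, M) = 0
u(-19, 26)*Q = 0*33 = 0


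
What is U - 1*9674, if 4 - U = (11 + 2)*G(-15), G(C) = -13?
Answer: -9501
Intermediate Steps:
U = 173 (U = 4 - (11 + 2)*(-13) = 4 - 13*(-13) = 4 - 1*(-169) = 4 + 169 = 173)
U - 1*9674 = 173 - 1*9674 = 173 - 9674 = -9501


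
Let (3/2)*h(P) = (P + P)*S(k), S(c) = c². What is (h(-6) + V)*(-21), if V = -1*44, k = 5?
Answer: 5124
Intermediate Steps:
h(P) = 100*P/3 (h(P) = 2*((P + P)*5²)/3 = 2*((2*P)*25)/3 = 2*(50*P)/3 = 100*P/3)
V = -44
(h(-6) + V)*(-21) = ((100/3)*(-6) - 44)*(-21) = (-200 - 44)*(-21) = -244*(-21) = 5124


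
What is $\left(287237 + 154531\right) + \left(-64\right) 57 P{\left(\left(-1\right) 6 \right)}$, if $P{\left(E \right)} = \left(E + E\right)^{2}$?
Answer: $-83544$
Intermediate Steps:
$P{\left(E \right)} = 4 E^{2}$ ($P{\left(E \right)} = \left(2 E\right)^{2} = 4 E^{2}$)
$\left(287237 + 154531\right) + \left(-64\right) 57 P{\left(\left(-1\right) 6 \right)} = \left(287237 + 154531\right) + \left(-64\right) 57 \cdot 4 \left(\left(-1\right) 6\right)^{2} = 441768 - 3648 \cdot 4 \left(-6\right)^{2} = 441768 - 3648 \cdot 4 \cdot 36 = 441768 - 525312 = -83544$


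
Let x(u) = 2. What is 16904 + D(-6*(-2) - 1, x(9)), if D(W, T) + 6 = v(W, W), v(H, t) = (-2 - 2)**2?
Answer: 16914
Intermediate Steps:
v(H, t) = 16 (v(H, t) = (-4)**2 = 16)
D(W, T) = 10 (D(W, T) = -6 + 16 = 10)
16904 + D(-6*(-2) - 1, x(9)) = 16904 + 10 = 16914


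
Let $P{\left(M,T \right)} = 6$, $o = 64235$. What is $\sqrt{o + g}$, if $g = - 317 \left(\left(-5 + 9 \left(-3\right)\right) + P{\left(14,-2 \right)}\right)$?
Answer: $3 \sqrt{8053} \approx 269.22$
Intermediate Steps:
$g = 8242$ ($g = - 317 \left(\left(-5 + 9 \left(-3\right)\right) + 6\right) = - 317 \left(\left(-5 - 27\right) + 6\right) = - 317 \left(-32 + 6\right) = \left(-317\right) \left(-26\right) = 8242$)
$\sqrt{o + g} = \sqrt{64235 + 8242} = \sqrt{72477} = 3 \sqrt{8053}$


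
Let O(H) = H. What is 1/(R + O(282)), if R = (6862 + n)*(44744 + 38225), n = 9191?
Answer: 1/1331901639 ≈ 7.5081e-10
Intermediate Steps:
R = 1331901357 (R = (6862 + 9191)*(44744 + 38225) = 16053*82969 = 1331901357)
1/(R + O(282)) = 1/(1331901357 + 282) = 1/1331901639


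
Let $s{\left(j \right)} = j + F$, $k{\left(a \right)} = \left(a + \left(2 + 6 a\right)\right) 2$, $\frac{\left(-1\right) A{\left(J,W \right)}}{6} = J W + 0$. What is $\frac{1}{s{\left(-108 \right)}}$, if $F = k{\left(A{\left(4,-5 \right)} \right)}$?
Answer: $\frac{1}{1576} \approx 0.00063452$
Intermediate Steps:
$A{\left(J,W \right)} = - 6 J W$ ($A{\left(J,W \right)} = - 6 \left(J W + 0\right) = - 6 J W$)
$k{\left(a \right)} = 4 + 14 a$ ($k{\left(a \right)} = \left(2 + 7 a\right) 2 = 4 + 14 a$)
$F = 1684$ ($F = 4 + 14 \left(\left(-6\right) 4 \left(-5\right)\right) = 4 + 14 \cdot 120 = 4 + 1680 = 1684$)
$s{\left(j \right)} = 1684 + j$ ($s{\left(j \right)} = j + 1684 = 1684 + j$)
$\frac{1}{s{\left(-108 \right)}} = \frac{1}{1684 - 108} = \frac{1}{1576}$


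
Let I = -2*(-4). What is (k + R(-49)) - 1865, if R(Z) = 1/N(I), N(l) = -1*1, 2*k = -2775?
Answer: -6507/2 ≈ -3253.5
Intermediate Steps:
k = -2775/2 (k = (1/2)*(-2775) = -2775/2 ≈ -1387.5)
I = 8
N(l) = -1
R(Z) = -1 (R(Z) = 1/(-1) = -1)
(k + R(-49)) - 1865 = (-2775/2 - 1) - 1865 = -2777/2 - 1865 = -6507/2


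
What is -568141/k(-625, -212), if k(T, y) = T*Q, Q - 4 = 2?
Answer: 568141/3750 ≈ 151.50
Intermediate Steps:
Q = 6 (Q = 4 + 2 = 6)
k(T, y) = 6*T (k(T, y) = T*6 = 6*T)
-568141/k(-625, -212) = -568141/(6*(-625)) = -568141/(-3750) = -568141*(-1/3750) = 568141/3750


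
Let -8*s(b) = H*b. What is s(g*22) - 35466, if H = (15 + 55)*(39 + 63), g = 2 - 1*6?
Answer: 43074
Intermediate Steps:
g = -4 (g = 2 - 6 = -4)
H = 7140 (H = 70*102 = 7140)
s(b) = -1785*b/2
s(g*22) - 35466 = -(-3570)*22 - 35466 = -1785/2*(-88) - 35466 = 78540 - 35466 = 43074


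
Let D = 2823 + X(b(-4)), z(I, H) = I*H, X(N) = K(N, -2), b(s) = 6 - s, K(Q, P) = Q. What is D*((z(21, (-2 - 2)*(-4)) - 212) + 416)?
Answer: 1529820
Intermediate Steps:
X(N) = N
z(I, H) = H*I
D = 2833 (D = 2823 + (6 - 1*(-4)) = 2823 + (6 + 4) = 2823 + 10 = 2833)
D*((z(21, (-2 - 2)*(-4)) - 212) + 416) = 2833*((((-2 - 2)*(-4))*21 - 212) + 416) = 2833*((-4*(-4)*21 - 212) + 416) = 2833*((16*21 - 212) + 416) = 2833*((336 - 212) + 416) = 2833*(124 + 416) = 2833*540 = 1529820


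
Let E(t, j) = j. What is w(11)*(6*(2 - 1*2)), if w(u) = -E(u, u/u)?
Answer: 0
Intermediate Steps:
w(u) = -1 (w(u) = -u/u = -1*1 = -1)
w(11)*(6*(2 - 1*2)) = -6*(2 - 1*2) = -6*(2 - 2) = -6*0 = -1*0 = 0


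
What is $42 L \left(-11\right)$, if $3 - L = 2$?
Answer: $-462$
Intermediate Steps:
$L = 1$ ($L = 3 - 2 = 1$)
$42 L \left(-11\right) = 42 \cdot 1 \left(-11\right) = 42 \left(-11\right) = -462$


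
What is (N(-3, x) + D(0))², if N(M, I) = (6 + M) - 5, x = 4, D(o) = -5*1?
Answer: 49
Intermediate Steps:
D(o) = -5
N(M, I) = 1 + M
(N(-3, x) + D(0))² = ((1 - 3) - 5)² = (-2 - 5)² = (-7)² = 49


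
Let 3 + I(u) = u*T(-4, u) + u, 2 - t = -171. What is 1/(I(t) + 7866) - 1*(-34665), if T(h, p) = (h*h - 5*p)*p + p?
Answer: 879511921739/25371756 ≈ 34665.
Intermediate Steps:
t = 173 (t = 2 - 1*(-171) = 2 + 171 = 173)
T(h, p) = p + p*(h**2 - 5*p) (T(h, p) = (h**2 - 5*p)*p + p = p*(h**2 - 5*p) + p = p + p*(h**2 - 5*p))
I(u) = -3 + u + u**2*(17 - 5*u) (I(u) = -3 + (u*(u*(1 + (-4)**2 - 5*u)) + u) = -3 + (u*(u*(1 + 16 - 5*u)) + u) = -3 + (u*(u*(17 - 5*u)) + u) = -3 + (u**2*(17 - 5*u) + u) = -3 + (u + u**2*(17 - 5*u)) = -3 + u + u**2*(17 - 5*u))
1/(I(t) + 7866) - 1*(-34665) = 1/((-3 + 173 + 173**2*(17 - 5*173)) + 7866) - 1*(-34665) = 1/((-3 + 173 + 29929*(17 - 865)) + 7866) + 34665 = 1/((-3 + 173 + 29929*(-848)) + 7866) + 34665 = 1/((-3 + 173 - 25379792) + 7866) + 34665 = 1/(-25379622 + 7866) + 34665 = 1/(-25371756) + 34665 = -1/25371756 + 34665 = 879511921739/25371756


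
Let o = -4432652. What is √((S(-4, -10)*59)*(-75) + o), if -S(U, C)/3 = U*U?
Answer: 2*I*√1055063 ≈ 2054.3*I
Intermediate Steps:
S(U, C) = -3*U² (S(U, C) = -3*U*U = -3*U²)
√((S(-4, -10)*59)*(-75) + o) = √((-3*(-4)²*59)*(-75) - 4432652) = √((-3*16*59)*(-75) - 4432652) = √(-48*59*(-75) - 4432652) = √(-2832*(-75) - 4432652) = √(212400 - 4432652) = √(-4220252) = 2*I*√1055063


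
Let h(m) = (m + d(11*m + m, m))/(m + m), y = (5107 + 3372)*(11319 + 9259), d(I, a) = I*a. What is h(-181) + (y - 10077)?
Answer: 348939399/2 ≈ 1.7447e+8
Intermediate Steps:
y = 174480862 (y = 8479*20578 = 174480862)
h(m) = (m + 12*m²)/(2*m) (h(m) = (m + (11*m + m)*m)/(m + m) = (m + (12*m)*m)/((2*m)) = (m + 12*m²)*(1/(2*m)) = (m + 12*m²)/(2*m))
h(-181) + (y - 10077) = (½ + 6*(-181)) + (174480862 - 10077) = (½ - 1086) + 174470785 = -2171/2 + 174470785 = 348939399/2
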